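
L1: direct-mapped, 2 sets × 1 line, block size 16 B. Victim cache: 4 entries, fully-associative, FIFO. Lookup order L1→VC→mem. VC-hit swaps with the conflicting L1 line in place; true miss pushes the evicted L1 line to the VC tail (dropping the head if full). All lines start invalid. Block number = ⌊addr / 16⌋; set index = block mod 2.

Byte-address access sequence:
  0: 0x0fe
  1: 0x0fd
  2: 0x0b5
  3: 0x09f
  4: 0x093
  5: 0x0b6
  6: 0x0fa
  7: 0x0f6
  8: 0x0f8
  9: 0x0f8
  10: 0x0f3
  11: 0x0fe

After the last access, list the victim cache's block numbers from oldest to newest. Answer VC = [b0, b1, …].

0: 0xfe (blk 15, set 1) → MISS  vc=[]
1: 0xfd (blk 15, set 1) → L1-HIT  vc=[]
2: 0xb5 (blk 11, set 1) → MISS  vc=[15]
3: 0x9f (blk 9, set 1) → MISS  vc=[15, 11]
4: 0x93 (blk 9, set 1) → L1-HIT  vc=[15, 11]
5: 0xb6 (blk 11, set 1) → VC-HIT  vc=[15, 9]
6: 0xfa (blk 15, set 1) → VC-HIT  vc=[11, 9]
7: 0xf6 (blk 15, set 1) → L1-HIT  vc=[11, 9]
8: 0xf8 (blk 15, set 1) → L1-HIT  vc=[11, 9]
9: 0xf8 (blk 15, set 1) → L1-HIT  vc=[11, 9]
10: 0xf3 (blk 15, set 1) → L1-HIT  vc=[11, 9]
11: 0xfe (blk 15, set 1) → L1-HIT  vc=[11, 9]

VC = [11, 9]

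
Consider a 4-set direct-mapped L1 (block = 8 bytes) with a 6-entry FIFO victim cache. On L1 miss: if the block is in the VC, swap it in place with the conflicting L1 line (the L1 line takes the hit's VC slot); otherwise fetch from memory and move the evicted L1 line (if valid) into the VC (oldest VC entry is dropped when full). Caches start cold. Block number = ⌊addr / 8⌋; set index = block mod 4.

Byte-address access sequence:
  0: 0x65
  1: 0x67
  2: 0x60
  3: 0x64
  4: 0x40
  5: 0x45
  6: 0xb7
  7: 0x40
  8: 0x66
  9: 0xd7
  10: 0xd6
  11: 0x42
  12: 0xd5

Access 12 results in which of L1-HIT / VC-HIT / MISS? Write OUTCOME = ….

OUTCOME = L1-HIT

0: 0x65 (blk 12, set 0) → MISS  vc=[]
1: 0x67 (blk 12, set 0) → L1-HIT  vc=[]
2: 0x60 (blk 12, set 0) → L1-HIT  vc=[]
3: 0x64 (blk 12, set 0) → L1-HIT  vc=[]
4: 0x40 (blk 8, set 0) → MISS  vc=[12]
5: 0x45 (blk 8, set 0) → L1-HIT  vc=[12]
6: 0xb7 (blk 22, set 2) → MISS  vc=[12]
7: 0x40 (blk 8, set 0) → L1-HIT  vc=[12]
8: 0x66 (blk 12, set 0) → VC-HIT  vc=[8]
9: 0xd7 (blk 26, set 2) → MISS  vc=[8, 22]
10: 0xd6 (blk 26, set 2) → L1-HIT  vc=[8, 22]
11: 0x42 (blk 8, set 0) → VC-HIT  vc=[12, 22]
12: 0xd5 (blk 26, set 2) → L1-HIT  vc=[12, 22]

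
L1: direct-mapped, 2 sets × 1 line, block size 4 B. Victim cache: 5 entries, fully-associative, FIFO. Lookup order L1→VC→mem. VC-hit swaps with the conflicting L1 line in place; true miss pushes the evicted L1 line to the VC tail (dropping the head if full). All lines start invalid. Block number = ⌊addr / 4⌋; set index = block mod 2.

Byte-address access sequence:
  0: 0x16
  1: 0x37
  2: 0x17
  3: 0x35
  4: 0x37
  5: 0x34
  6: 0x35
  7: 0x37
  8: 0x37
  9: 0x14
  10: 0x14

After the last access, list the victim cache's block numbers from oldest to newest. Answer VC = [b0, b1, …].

  [0] addr=0x16 blk=5 s=1: MISS | VC []
  [1] addr=0x37 blk=13 s=1: MISS | VC [5]
  [2] addr=0x17 blk=5 s=1: VC-HIT | VC [13]
  [3] addr=0x35 blk=13 s=1: VC-HIT | VC [5]
  [4] addr=0x37 blk=13 s=1: L1-HIT | VC [5]
  [5] addr=0x34 blk=13 s=1: L1-HIT | VC [5]
  [6] addr=0x35 blk=13 s=1: L1-HIT | VC [5]
  [7] addr=0x37 blk=13 s=1: L1-HIT | VC [5]
  [8] addr=0x37 blk=13 s=1: L1-HIT | VC [5]
  [9] addr=0x14 blk=5 s=1: VC-HIT | VC [13]
  [10] addr=0x14 blk=5 s=1: L1-HIT | VC [13]

VC = [13]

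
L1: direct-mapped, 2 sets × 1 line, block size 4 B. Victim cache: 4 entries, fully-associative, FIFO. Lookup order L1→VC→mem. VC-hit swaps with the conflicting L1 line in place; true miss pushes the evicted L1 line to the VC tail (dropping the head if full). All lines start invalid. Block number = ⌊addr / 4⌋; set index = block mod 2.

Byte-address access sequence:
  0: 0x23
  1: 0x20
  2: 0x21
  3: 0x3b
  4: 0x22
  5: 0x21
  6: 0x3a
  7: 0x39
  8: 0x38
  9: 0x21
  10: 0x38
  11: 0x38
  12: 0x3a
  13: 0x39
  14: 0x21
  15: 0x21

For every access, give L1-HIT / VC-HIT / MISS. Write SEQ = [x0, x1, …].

#0 0x23→b8/s0 MISS; vc=[]
#1 0x20→b8/s0 L1-HIT; vc=[]
#2 0x21→b8/s0 L1-HIT; vc=[]
#3 0x3b→b14/s0 MISS; vc=[8]
#4 0x22→b8/s0 VC-HIT; vc=[14]
#5 0x21→b8/s0 L1-HIT; vc=[14]
#6 0x3a→b14/s0 VC-HIT; vc=[8]
#7 0x39→b14/s0 L1-HIT; vc=[8]
#8 0x38→b14/s0 L1-HIT; vc=[8]
#9 0x21→b8/s0 VC-HIT; vc=[14]
#10 0x38→b14/s0 VC-HIT; vc=[8]
#11 0x38→b14/s0 L1-HIT; vc=[8]
#12 0x3a→b14/s0 L1-HIT; vc=[8]
#13 0x39→b14/s0 L1-HIT; vc=[8]
#14 0x21→b8/s0 VC-HIT; vc=[14]
#15 0x21→b8/s0 L1-HIT; vc=[14]

SEQ = [MISS, L1-HIT, L1-HIT, MISS, VC-HIT, L1-HIT, VC-HIT, L1-HIT, L1-HIT, VC-HIT, VC-HIT, L1-HIT, L1-HIT, L1-HIT, VC-HIT, L1-HIT]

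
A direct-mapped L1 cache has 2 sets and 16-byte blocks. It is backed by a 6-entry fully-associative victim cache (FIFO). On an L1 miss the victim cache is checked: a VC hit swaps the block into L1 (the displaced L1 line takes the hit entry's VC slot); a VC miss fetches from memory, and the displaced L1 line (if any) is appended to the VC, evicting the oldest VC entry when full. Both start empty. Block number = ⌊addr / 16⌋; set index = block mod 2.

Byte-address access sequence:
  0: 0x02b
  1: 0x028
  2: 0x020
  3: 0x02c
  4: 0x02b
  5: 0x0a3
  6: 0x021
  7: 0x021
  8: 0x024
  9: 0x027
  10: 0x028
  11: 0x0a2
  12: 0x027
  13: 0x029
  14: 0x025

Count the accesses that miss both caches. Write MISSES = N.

MISSES = 2

#0 0x2b→b2/s0 MISS; vc=[]
#1 0x28→b2/s0 L1-HIT; vc=[]
#2 0x20→b2/s0 L1-HIT; vc=[]
#3 0x2c→b2/s0 L1-HIT; vc=[]
#4 0x2b→b2/s0 L1-HIT; vc=[]
#5 0xa3→b10/s0 MISS; vc=[2]
#6 0x21→b2/s0 VC-HIT; vc=[10]
#7 0x21→b2/s0 L1-HIT; vc=[10]
#8 0x24→b2/s0 L1-HIT; vc=[10]
#9 0x27→b2/s0 L1-HIT; vc=[10]
#10 0x28→b2/s0 L1-HIT; vc=[10]
#11 0xa2→b10/s0 VC-HIT; vc=[2]
#12 0x27→b2/s0 VC-HIT; vc=[10]
#13 0x29→b2/s0 L1-HIT; vc=[10]
#14 0x25→b2/s0 L1-HIT; vc=[10]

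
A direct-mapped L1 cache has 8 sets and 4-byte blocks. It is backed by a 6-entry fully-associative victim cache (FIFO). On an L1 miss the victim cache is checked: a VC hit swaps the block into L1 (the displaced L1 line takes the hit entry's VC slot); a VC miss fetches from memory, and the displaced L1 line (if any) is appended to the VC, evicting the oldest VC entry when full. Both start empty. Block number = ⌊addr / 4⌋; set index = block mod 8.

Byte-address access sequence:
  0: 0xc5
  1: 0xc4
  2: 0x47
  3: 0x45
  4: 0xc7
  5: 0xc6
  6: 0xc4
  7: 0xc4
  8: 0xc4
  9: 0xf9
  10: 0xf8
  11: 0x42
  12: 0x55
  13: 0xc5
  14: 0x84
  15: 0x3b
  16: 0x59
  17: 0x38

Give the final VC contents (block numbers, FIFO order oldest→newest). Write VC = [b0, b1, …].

0: 0xc5 (blk 49, set 1) → MISS  vc=[]
1: 0xc4 (blk 49, set 1) → L1-HIT  vc=[]
2: 0x47 (blk 17, set 1) → MISS  vc=[49]
3: 0x45 (blk 17, set 1) → L1-HIT  vc=[49]
4: 0xc7 (blk 49, set 1) → VC-HIT  vc=[17]
5: 0xc6 (blk 49, set 1) → L1-HIT  vc=[17]
6: 0xc4 (blk 49, set 1) → L1-HIT  vc=[17]
7: 0xc4 (blk 49, set 1) → L1-HIT  vc=[17]
8: 0xc4 (blk 49, set 1) → L1-HIT  vc=[17]
9: 0xf9 (blk 62, set 6) → MISS  vc=[17]
10: 0xf8 (blk 62, set 6) → L1-HIT  vc=[17]
11: 0x42 (blk 16, set 0) → MISS  vc=[17]
12: 0x55 (blk 21, set 5) → MISS  vc=[17]
13: 0xc5 (blk 49, set 1) → L1-HIT  vc=[17]
14: 0x84 (blk 33, set 1) → MISS  vc=[17, 49]
15: 0x3b (blk 14, set 6) → MISS  vc=[17, 49, 62]
16: 0x59 (blk 22, set 6) → MISS  vc=[17, 49, 62, 14]
17: 0x38 (blk 14, set 6) → VC-HIT  vc=[17, 49, 62, 22]

VC = [17, 49, 62, 22]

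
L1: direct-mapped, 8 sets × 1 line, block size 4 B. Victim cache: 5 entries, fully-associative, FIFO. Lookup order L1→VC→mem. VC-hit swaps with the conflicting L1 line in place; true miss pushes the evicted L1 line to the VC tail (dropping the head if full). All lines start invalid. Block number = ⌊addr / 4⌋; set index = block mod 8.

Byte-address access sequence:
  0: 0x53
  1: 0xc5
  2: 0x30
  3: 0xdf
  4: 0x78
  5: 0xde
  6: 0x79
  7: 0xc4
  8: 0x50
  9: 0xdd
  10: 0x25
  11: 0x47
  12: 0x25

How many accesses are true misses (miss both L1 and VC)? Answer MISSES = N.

0: 0x53 (blk 20, set 4) → MISS  vc=[]
1: 0xc5 (blk 49, set 1) → MISS  vc=[]
2: 0x30 (blk 12, set 4) → MISS  vc=[20]
3: 0xdf (blk 55, set 7) → MISS  vc=[20]
4: 0x78 (blk 30, set 6) → MISS  vc=[20]
5: 0xde (blk 55, set 7) → L1-HIT  vc=[20]
6: 0x79 (blk 30, set 6) → L1-HIT  vc=[20]
7: 0xc4 (blk 49, set 1) → L1-HIT  vc=[20]
8: 0x50 (blk 20, set 4) → VC-HIT  vc=[12]
9: 0xdd (blk 55, set 7) → L1-HIT  vc=[12]
10: 0x25 (blk 9, set 1) → MISS  vc=[12, 49]
11: 0x47 (blk 17, set 1) → MISS  vc=[12, 49, 9]
12: 0x25 (blk 9, set 1) → VC-HIT  vc=[12, 49, 17]

MISSES = 7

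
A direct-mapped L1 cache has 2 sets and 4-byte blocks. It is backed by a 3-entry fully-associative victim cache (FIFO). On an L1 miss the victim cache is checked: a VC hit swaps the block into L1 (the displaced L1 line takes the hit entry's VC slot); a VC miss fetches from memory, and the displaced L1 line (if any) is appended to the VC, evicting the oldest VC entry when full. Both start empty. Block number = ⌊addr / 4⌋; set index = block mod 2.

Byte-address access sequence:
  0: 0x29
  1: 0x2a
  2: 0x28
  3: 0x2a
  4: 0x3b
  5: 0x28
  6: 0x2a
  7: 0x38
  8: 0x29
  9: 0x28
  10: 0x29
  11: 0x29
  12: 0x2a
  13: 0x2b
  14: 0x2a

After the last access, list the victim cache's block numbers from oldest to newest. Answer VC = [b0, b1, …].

  [0] addr=0x29 blk=10 s=0: MISS | VC []
  [1] addr=0x2a blk=10 s=0: L1-HIT | VC []
  [2] addr=0x28 blk=10 s=0: L1-HIT | VC []
  [3] addr=0x2a blk=10 s=0: L1-HIT | VC []
  [4] addr=0x3b blk=14 s=0: MISS | VC [10]
  [5] addr=0x28 blk=10 s=0: VC-HIT | VC [14]
  [6] addr=0x2a blk=10 s=0: L1-HIT | VC [14]
  [7] addr=0x38 blk=14 s=0: VC-HIT | VC [10]
  [8] addr=0x29 blk=10 s=0: VC-HIT | VC [14]
  [9] addr=0x28 blk=10 s=0: L1-HIT | VC [14]
  [10] addr=0x29 blk=10 s=0: L1-HIT | VC [14]
  [11] addr=0x29 blk=10 s=0: L1-HIT | VC [14]
  [12] addr=0x2a blk=10 s=0: L1-HIT | VC [14]
  [13] addr=0x2b blk=10 s=0: L1-HIT | VC [14]
  [14] addr=0x2a blk=10 s=0: L1-HIT | VC [14]

VC = [14]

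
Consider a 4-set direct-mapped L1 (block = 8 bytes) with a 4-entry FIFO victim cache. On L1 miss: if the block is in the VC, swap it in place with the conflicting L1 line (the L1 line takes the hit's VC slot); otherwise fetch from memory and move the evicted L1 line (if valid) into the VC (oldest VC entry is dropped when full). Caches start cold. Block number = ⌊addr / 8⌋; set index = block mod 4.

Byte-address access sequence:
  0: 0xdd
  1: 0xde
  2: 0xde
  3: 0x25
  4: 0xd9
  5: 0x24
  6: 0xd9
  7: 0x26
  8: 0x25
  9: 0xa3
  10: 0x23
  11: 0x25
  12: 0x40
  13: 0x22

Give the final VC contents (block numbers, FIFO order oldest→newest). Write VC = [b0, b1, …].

  [0] addr=0xdd blk=27 s=3: MISS | VC []
  [1] addr=0xde blk=27 s=3: L1-HIT | VC []
  [2] addr=0xde blk=27 s=3: L1-HIT | VC []
  [3] addr=0x25 blk=4 s=0: MISS | VC []
  [4] addr=0xd9 blk=27 s=3: L1-HIT | VC []
  [5] addr=0x24 blk=4 s=0: L1-HIT | VC []
  [6] addr=0xd9 blk=27 s=3: L1-HIT | VC []
  [7] addr=0x26 blk=4 s=0: L1-HIT | VC []
  [8] addr=0x25 blk=4 s=0: L1-HIT | VC []
  [9] addr=0xa3 blk=20 s=0: MISS | VC [4]
  [10] addr=0x23 blk=4 s=0: VC-HIT | VC [20]
  [11] addr=0x25 blk=4 s=0: L1-HIT | VC [20]
  [12] addr=0x40 blk=8 s=0: MISS | VC [20, 4]
  [13] addr=0x22 blk=4 s=0: VC-HIT | VC [20, 8]

VC = [20, 8]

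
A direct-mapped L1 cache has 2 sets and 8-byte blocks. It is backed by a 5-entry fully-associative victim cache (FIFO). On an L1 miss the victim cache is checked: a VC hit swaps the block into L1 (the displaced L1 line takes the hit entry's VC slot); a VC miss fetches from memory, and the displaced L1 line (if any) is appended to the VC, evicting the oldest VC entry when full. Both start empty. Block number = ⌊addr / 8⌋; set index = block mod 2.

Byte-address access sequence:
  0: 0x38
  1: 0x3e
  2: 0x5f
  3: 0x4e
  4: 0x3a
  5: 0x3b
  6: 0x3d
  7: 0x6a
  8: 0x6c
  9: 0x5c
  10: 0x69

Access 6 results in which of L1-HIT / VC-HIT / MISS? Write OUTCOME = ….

OUTCOME = L1-HIT

0: 0x38 (blk 7, set 1) → MISS  vc=[]
1: 0x3e (blk 7, set 1) → L1-HIT  vc=[]
2: 0x5f (blk 11, set 1) → MISS  vc=[7]
3: 0x4e (blk 9, set 1) → MISS  vc=[7, 11]
4: 0x3a (blk 7, set 1) → VC-HIT  vc=[9, 11]
5: 0x3b (blk 7, set 1) → L1-HIT  vc=[9, 11]
6: 0x3d (blk 7, set 1) → L1-HIT  vc=[9, 11]
7: 0x6a (blk 13, set 1) → MISS  vc=[9, 11, 7]
8: 0x6c (blk 13, set 1) → L1-HIT  vc=[9, 11, 7]
9: 0x5c (blk 11, set 1) → VC-HIT  vc=[9, 13, 7]
10: 0x69 (blk 13, set 1) → VC-HIT  vc=[9, 11, 7]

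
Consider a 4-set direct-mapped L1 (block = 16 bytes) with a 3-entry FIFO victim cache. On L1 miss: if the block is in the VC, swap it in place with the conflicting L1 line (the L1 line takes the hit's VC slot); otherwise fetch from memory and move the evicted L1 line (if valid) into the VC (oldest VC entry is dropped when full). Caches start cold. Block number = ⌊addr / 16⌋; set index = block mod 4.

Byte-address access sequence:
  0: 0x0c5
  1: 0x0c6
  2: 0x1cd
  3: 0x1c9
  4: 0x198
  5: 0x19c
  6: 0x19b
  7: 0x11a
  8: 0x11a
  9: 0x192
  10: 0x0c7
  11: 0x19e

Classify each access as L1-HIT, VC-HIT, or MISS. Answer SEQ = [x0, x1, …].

SEQ = [MISS, L1-HIT, MISS, L1-HIT, MISS, L1-HIT, L1-HIT, MISS, L1-HIT, VC-HIT, VC-HIT, L1-HIT]

0: 0xc5 (blk 12, set 0) → MISS  vc=[]
1: 0xc6 (blk 12, set 0) → L1-HIT  vc=[]
2: 0x1cd (blk 28, set 0) → MISS  vc=[12]
3: 0x1c9 (blk 28, set 0) → L1-HIT  vc=[12]
4: 0x198 (blk 25, set 1) → MISS  vc=[12]
5: 0x19c (blk 25, set 1) → L1-HIT  vc=[12]
6: 0x19b (blk 25, set 1) → L1-HIT  vc=[12]
7: 0x11a (blk 17, set 1) → MISS  vc=[12, 25]
8: 0x11a (blk 17, set 1) → L1-HIT  vc=[12, 25]
9: 0x192 (blk 25, set 1) → VC-HIT  vc=[12, 17]
10: 0xc7 (blk 12, set 0) → VC-HIT  vc=[28, 17]
11: 0x19e (blk 25, set 1) → L1-HIT  vc=[28, 17]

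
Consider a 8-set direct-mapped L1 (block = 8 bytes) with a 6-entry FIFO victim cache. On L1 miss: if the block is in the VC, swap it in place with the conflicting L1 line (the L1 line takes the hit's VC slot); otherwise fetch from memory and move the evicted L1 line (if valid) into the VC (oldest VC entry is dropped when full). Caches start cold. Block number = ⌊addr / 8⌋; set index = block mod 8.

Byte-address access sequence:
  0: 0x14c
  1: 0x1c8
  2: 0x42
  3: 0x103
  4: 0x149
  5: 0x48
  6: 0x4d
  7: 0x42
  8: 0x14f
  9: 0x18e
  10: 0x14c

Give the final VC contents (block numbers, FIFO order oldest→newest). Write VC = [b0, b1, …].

VC = [57, 32, 9, 49]

#0 0x14c→b41/s1 MISS; vc=[]
#1 0x1c8→b57/s1 MISS; vc=[41]
#2 0x42→b8/s0 MISS; vc=[41]
#3 0x103→b32/s0 MISS; vc=[41,8]
#4 0x149→b41/s1 VC-HIT; vc=[57,8]
#5 0x48→b9/s1 MISS; vc=[57,8,41]
#6 0x4d→b9/s1 L1-HIT; vc=[57,8,41]
#7 0x42→b8/s0 VC-HIT; vc=[57,32,41]
#8 0x14f→b41/s1 VC-HIT; vc=[57,32,9]
#9 0x18e→b49/s1 MISS; vc=[57,32,9,41]
#10 0x14c→b41/s1 VC-HIT; vc=[57,32,9,49]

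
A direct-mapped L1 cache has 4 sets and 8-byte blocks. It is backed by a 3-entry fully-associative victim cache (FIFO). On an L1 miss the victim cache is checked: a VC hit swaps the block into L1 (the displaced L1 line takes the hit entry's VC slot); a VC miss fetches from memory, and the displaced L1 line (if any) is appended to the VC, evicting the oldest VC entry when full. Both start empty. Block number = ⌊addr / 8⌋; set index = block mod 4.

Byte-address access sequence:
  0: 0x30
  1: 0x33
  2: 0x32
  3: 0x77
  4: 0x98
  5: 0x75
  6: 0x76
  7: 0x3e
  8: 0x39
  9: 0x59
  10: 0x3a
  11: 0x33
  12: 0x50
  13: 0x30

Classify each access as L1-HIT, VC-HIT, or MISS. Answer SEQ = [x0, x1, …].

SEQ = [MISS, L1-HIT, L1-HIT, MISS, MISS, L1-HIT, L1-HIT, MISS, L1-HIT, MISS, VC-HIT, VC-HIT, MISS, VC-HIT]

#0 0x30→b6/s2 MISS; vc=[]
#1 0x33→b6/s2 L1-HIT; vc=[]
#2 0x32→b6/s2 L1-HIT; vc=[]
#3 0x77→b14/s2 MISS; vc=[6]
#4 0x98→b19/s3 MISS; vc=[6]
#5 0x75→b14/s2 L1-HIT; vc=[6]
#6 0x76→b14/s2 L1-HIT; vc=[6]
#7 0x3e→b7/s3 MISS; vc=[6,19]
#8 0x39→b7/s3 L1-HIT; vc=[6,19]
#9 0x59→b11/s3 MISS; vc=[6,19,7]
#10 0x3a→b7/s3 VC-HIT; vc=[6,19,11]
#11 0x33→b6/s2 VC-HIT; vc=[14,19,11]
#12 0x50→b10/s2 MISS; vc=[19,11,6]
#13 0x30→b6/s2 VC-HIT; vc=[19,11,10]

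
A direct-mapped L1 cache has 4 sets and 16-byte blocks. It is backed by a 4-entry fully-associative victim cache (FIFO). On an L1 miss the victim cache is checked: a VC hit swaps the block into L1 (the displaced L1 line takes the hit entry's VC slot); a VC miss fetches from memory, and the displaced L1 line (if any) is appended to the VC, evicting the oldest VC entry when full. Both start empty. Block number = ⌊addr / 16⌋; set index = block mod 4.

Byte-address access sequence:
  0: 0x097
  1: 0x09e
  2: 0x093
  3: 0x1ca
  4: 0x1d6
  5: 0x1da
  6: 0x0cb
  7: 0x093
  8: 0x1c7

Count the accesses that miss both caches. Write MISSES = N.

MISSES = 4

  [0] addr=0x97 blk=9 s=1: MISS | VC []
  [1] addr=0x9e blk=9 s=1: L1-HIT | VC []
  [2] addr=0x93 blk=9 s=1: L1-HIT | VC []
  [3] addr=0x1ca blk=28 s=0: MISS | VC []
  [4] addr=0x1d6 blk=29 s=1: MISS | VC [9]
  [5] addr=0x1da blk=29 s=1: L1-HIT | VC [9]
  [6] addr=0xcb blk=12 s=0: MISS | VC [9, 28]
  [7] addr=0x93 blk=9 s=1: VC-HIT | VC [29, 28]
  [8] addr=0x1c7 blk=28 s=0: VC-HIT | VC [29, 12]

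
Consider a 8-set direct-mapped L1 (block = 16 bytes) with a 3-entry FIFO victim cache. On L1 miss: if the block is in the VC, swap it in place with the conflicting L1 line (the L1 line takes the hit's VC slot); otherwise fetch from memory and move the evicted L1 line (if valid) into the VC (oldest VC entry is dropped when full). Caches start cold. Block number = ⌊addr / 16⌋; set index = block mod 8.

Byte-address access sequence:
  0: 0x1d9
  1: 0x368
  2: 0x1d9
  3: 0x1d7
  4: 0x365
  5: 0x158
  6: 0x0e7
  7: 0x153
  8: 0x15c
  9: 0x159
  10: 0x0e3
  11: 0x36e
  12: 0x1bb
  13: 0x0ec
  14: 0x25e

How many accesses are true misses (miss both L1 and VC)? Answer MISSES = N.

MISSES = 6

0: 0x1d9 (blk 29, set 5) → MISS  vc=[]
1: 0x368 (blk 54, set 6) → MISS  vc=[]
2: 0x1d9 (blk 29, set 5) → L1-HIT  vc=[]
3: 0x1d7 (blk 29, set 5) → L1-HIT  vc=[]
4: 0x365 (blk 54, set 6) → L1-HIT  vc=[]
5: 0x158 (blk 21, set 5) → MISS  vc=[29]
6: 0xe7 (blk 14, set 6) → MISS  vc=[29, 54]
7: 0x153 (blk 21, set 5) → L1-HIT  vc=[29, 54]
8: 0x15c (blk 21, set 5) → L1-HIT  vc=[29, 54]
9: 0x159 (blk 21, set 5) → L1-HIT  vc=[29, 54]
10: 0xe3 (blk 14, set 6) → L1-HIT  vc=[29, 54]
11: 0x36e (blk 54, set 6) → VC-HIT  vc=[29, 14]
12: 0x1bb (blk 27, set 3) → MISS  vc=[29, 14]
13: 0xec (blk 14, set 6) → VC-HIT  vc=[29, 54]
14: 0x25e (blk 37, set 5) → MISS  vc=[29, 54, 21]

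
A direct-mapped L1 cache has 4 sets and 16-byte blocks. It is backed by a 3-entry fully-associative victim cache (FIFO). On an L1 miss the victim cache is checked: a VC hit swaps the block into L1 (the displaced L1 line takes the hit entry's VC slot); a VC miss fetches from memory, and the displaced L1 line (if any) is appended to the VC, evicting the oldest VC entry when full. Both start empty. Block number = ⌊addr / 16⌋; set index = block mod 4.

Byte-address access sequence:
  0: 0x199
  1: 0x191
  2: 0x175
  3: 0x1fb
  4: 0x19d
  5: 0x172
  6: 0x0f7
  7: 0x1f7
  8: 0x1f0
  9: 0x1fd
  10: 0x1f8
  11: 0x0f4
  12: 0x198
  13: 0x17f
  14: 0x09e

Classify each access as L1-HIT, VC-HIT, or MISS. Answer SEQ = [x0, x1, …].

SEQ = [MISS, L1-HIT, MISS, MISS, L1-HIT, VC-HIT, MISS, VC-HIT, L1-HIT, L1-HIT, L1-HIT, VC-HIT, L1-HIT, VC-HIT, MISS]

0: 0x199 (blk 25, set 1) → MISS  vc=[]
1: 0x191 (blk 25, set 1) → L1-HIT  vc=[]
2: 0x175 (blk 23, set 3) → MISS  vc=[]
3: 0x1fb (blk 31, set 3) → MISS  vc=[23]
4: 0x19d (blk 25, set 1) → L1-HIT  vc=[23]
5: 0x172 (blk 23, set 3) → VC-HIT  vc=[31]
6: 0xf7 (blk 15, set 3) → MISS  vc=[31, 23]
7: 0x1f7 (blk 31, set 3) → VC-HIT  vc=[15, 23]
8: 0x1f0 (blk 31, set 3) → L1-HIT  vc=[15, 23]
9: 0x1fd (blk 31, set 3) → L1-HIT  vc=[15, 23]
10: 0x1f8 (blk 31, set 3) → L1-HIT  vc=[15, 23]
11: 0xf4 (blk 15, set 3) → VC-HIT  vc=[31, 23]
12: 0x198 (blk 25, set 1) → L1-HIT  vc=[31, 23]
13: 0x17f (blk 23, set 3) → VC-HIT  vc=[31, 15]
14: 0x9e (blk 9, set 1) → MISS  vc=[31, 15, 25]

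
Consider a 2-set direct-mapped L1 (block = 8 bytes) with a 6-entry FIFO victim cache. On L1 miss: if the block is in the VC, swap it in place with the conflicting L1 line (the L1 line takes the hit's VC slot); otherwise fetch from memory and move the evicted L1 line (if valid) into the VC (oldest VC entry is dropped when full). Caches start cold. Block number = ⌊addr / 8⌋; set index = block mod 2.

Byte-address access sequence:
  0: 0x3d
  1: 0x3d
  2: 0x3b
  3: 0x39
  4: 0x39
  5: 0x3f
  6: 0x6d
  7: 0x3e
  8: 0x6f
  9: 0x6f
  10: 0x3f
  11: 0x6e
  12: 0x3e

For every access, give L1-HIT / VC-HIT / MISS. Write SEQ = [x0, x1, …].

SEQ = [MISS, L1-HIT, L1-HIT, L1-HIT, L1-HIT, L1-HIT, MISS, VC-HIT, VC-HIT, L1-HIT, VC-HIT, VC-HIT, VC-HIT]

  [0] addr=0x3d blk=7 s=1: MISS | VC []
  [1] addr=0x3d blk=7 s=1: L1-HIT | VC []
  [2] addr=0x3b blk=7 s=1: L1-HIT | VC []
  [3] addr=0x39 blk=7 s=1: L1-HIT | VC []
  [4] addr=0x39 blk=7 s=1: L1-HIT | VC []
  [5] addr=0x3f blk=7 s=1: L1-HIT | VC []
  [6] addr=0x6d blk=13 s=1: MISS | VC [7]
  [7] addr=0x3e blk=7 s=1: VC-HIT | VC [13]
  [8] addr=0x6f blk=13 s=1: VC-HIT | VC [7]
  [9] addr=0x6f blk=13 s=1: L1-HIT | VC [7]
  [10] addr=0x3f blk=7 s=1: VC-HIT | VC [13]
  [11] addr=0x6e blk=13 s=1: VC-HIT | VC [7]
  [12] addr=0x3e blk=7 s=1: VC-HIT | VC [13]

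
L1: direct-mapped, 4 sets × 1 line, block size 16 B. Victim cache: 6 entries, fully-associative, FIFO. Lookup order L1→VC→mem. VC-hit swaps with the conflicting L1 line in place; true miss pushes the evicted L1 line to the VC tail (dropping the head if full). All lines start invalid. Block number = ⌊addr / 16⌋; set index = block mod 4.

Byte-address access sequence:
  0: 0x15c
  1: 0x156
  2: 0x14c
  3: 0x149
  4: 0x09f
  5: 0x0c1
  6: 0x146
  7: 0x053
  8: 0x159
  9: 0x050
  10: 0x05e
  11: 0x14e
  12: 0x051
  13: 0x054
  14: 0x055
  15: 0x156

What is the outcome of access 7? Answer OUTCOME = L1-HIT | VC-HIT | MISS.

#0 0x15c→b21/s1 MISS; vc=[]
#1 0x156→b21/s1 L1-HIT; vc=[]
#2 0x14c→b20/s0 MISS; vc=[]
#3 0x149→b20/s0 L1-HIT; vc=[]
#4 0x9f→b9/s1 MISS; vc=[21]
#5 0xc1→b12/s0 MISS; vc=[21,20]
#6 0x146→b20/s0 VC-HIT; vc=[21,12]
#7 0x53→b5/s1 MISS; vc=[21,12,9]
#8 0x159→b21/s1 VC-HIT; vc=[5,12,9]
#9 0x50→b5/s1 VC-HIT; vc=[21,12,9]
#10 0x5e→b5/s1 L1-HIT; vc=[21,12,9]
#11 0x14e→b20/s0 L1-HIT; vc=[21,12,9]
#12 0x51→b5/s1 L1-HIT; vc=[21,12,9]
#13 0x54→b5/s1 L1-HIT; vc=[21,12,9]
#14 0x55→b5/s1 L1-HIT; vc=[21,12,9]
#15 0x156→b21/s1 VC-HIT; vc=[5,12,9]

OUTCOME = MISS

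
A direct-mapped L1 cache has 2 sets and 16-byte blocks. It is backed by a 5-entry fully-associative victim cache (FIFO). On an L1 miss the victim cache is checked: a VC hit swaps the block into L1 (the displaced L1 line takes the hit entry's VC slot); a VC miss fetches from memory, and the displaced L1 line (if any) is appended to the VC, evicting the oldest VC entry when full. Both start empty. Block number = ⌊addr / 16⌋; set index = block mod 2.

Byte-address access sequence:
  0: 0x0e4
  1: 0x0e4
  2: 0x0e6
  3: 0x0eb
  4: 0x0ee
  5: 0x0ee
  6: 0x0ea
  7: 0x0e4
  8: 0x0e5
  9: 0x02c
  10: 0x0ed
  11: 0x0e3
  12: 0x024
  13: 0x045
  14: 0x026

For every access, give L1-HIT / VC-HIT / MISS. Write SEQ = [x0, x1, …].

  [0] addr=0xe4 blk=14 s=0: MISS | VC []
  [1] addr=0xe4 blk=14 s=0: L1-HIT | VC []
  [2] addr=0xe6 blk=14 s=0: L1-HIT | VC []
  [3] addr=0xeb blk=14 s=0: L1-HIT | VC []
  [4] addr=0xee blk=14 s=0: L1-HIT | VC []
  [5] addr=0xee blk=14 s=0: L1-HIT | VC []
  [6] addr=0xea blk=14 s=0: L1-HIT | VC []
  [7] addr=0xe4 blk=14 s=0: L1-HIT | VC []
  [8] addr=0xe5 blk=14 s=0: L1-HIT | VC []
  [9] addr=0x2c blk=2 s=0: MISS | VC [14]
  [10] addr=0xed blk=14 s=0: VC-HIT | VC [2]
  [11] addr=0xe3 blk=14 s=0: L1-HIT | VC [2]
  [12] addr=0x24 blk=2 s=0: VC-HIT | VC [14]
  [13] addr=0x45 blk=4 s=0: MISS | VC [14, 2]
  [14] addr=0x26 blk=2 s=0: VC-HIT | VC [14, 4]

SEQ = [MISS, L1-HIT, L1-HIT, L1-HIT, L1-HIT, L1-HIT, L1-HIT, L1-HIT, L1-HIT, MISS, VC-HIT, L1-HIT, VC-HIT, MISS, VC-HIT]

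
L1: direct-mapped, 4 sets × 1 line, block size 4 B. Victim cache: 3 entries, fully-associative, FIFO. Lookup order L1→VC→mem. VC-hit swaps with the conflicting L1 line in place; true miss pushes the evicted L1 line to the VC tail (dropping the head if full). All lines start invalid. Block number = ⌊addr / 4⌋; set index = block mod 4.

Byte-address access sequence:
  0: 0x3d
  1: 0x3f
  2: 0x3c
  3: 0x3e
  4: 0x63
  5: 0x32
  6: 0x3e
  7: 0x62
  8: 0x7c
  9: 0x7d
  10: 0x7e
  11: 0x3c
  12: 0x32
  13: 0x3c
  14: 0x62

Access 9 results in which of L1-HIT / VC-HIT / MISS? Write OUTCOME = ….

OUTCOME = L1-HIT

#0 0x3d→b15/s3 MISS; vc=[]
#1 0x3f→b15/s3 L1-HIT; vc=[]
#2 0x3c→b15/s3 L1-HIT; vc=[]
#3 0x3e→b15/s3 L1-HIT; vc=[]
#4 0x63→b24/s0 MISS; vc=[]
#5 0x32→b12/s0 MISS; vc=[24]
#6 0x3e→b15/s3 L1-HIT; vc=[24]
#7 0x62→b24/s0 VC-HIT; vc=[12]
#8 0x7c→b31/s3 MISS; vc=[12,15]
#9 0x7d→b31/s3 L1-HIT; vc=[12,15]
#10 0x7e→b31/s3 L1-HIT; vc=[12,15]
#11 0x3c→b15/s3 VC-HIT; vc=[12,31]
#12 0x32→b12/s0 VC-HIT; vc=[24,31]
#13 0x3c→b15/s3 L1-HIT; vc=[24,31]
#14 0x62→b24/s0 VC-HIT; vc=[12,31]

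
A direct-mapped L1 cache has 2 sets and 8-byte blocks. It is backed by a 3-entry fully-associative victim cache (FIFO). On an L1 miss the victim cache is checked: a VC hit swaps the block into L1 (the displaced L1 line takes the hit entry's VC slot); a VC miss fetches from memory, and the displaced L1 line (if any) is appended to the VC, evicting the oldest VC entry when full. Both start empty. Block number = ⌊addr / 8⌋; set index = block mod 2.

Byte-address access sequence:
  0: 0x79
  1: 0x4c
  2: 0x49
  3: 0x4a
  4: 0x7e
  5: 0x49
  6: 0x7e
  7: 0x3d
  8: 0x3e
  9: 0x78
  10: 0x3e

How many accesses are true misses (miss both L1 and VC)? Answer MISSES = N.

#0 0x79→b15/s1 MISS; vc=[]
#1 0x4c→b9/s1 MISS; vc=[15]
#2 0x49→b9/s1 L1-HIT; vc=[15]
#3 0x4a→b9/s1 L1-HIT; vc=[15]
#4 0x7e→b15/s1 VC-HIT; vc=[9]
#5 0x49→b9/s1 VC-HIT; vc=[15]
#6 0x7e→b15/s1 VC-HIT; vc=[9]
#7 0x3d→b7/s1 MISS; vc=[9,15]
#8 0x3e→b7/s1 L1-HIT; vc=[9,15]
#9 0x78→b15/s1 VC-HIT; vc=[9,7]
#10 0x3e→b7/s1 VC-HIT; vc=[9,15]

MISSES = 3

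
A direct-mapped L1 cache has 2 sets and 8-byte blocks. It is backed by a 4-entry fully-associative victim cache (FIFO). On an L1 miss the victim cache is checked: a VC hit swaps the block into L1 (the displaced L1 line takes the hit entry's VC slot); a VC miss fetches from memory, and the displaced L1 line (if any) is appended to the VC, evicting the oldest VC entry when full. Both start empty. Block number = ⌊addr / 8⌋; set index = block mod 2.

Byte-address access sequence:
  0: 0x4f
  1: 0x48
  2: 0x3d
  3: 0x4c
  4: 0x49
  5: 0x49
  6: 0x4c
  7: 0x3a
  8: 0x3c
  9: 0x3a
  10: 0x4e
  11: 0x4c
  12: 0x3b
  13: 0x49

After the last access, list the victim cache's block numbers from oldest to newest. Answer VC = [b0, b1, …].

#0 0x4f→b9/s1 MISS; vc=[]
#1 0x48→b9/s1 L1-HIT; vc=[]
#2 0x3d→b7/s1 MISS; vc=[9]
#3 0x4c→b9/s1 VC-HIT; vc=[7]
#4 0x49→b9/s1 L1-HIT; vc=[7]
#5 0x49→b9/s1 L1-HIT; vc=[7]
#6 0x4c→b9/s1 L1-HIT; vc=[7]
#7 0x3a→b7/s1 VC-HIT; vc=[9]
#8 0x3c→b7/s1 L1-HIT; vc=[9]
#9 0x3a→b7/s1 L1-HIT; vc=[9]
#10 0x4e→b9/s1 VC-HIT; vc=[7]
#11 0x4c→b9/s1 L1-HIT; vc=[7]
#12 0x3b→b7/s1 VC-HIT; vc=[9]
#13 0x49→b9/s1 VC-HIT; vc=[7]

VC = [7]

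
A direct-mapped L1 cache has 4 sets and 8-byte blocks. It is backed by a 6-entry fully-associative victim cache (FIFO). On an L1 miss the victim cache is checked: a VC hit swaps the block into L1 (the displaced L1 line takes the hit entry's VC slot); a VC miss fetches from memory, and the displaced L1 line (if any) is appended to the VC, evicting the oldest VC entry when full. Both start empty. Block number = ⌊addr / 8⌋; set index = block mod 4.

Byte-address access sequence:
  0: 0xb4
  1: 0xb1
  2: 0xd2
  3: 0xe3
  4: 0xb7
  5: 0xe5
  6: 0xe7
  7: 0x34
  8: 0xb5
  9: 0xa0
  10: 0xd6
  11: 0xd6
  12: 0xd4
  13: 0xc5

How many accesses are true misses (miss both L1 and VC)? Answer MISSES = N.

  [0] addr=0xb4 blk=22 s=2: MISS | VC []
  [1] addr=0xb1 blk=22 s=2: L1-HIT | VC []
  [2] addr=0xd2 blk=26 s=2: MISS | VC [22]
  [3] addr=0xe3 blk=28 s=0: MISS | VC [22]
  [4] addr=0xb7 blk=22 s=2: VC-HIT | VC [26]
  [5] addr=0xe5 blk=28 s=0: L1-HIT | VC [26]
  [6] addr=0xe7 blk=28 s=0: L1-HIT | VC [26]
  [7] addr=0x34 blk=6 s=2: MISS | VC [26, 22]
  [8] addr=0xb5 blk=22 s=2: VC-HIT | VC [26, 6]
  [9] addr=0xa0 blk=20 s=0: MISS | VC [26, 6, 28]
  [10] addr=0xd6 blk=26 s=2: VC-HIT | VC [22, 6, 28]
  [11] addr=0xd6 blk=26 s=2: L1-HIT | VC [22, 6, 28]
  [12] addr=0xd4 blk=26 s=2: L1-HIT | VC [22, 6, 28]
  [13] addr=0xc5 blk=24 s=0: MISS | VC [22, 6, 28, 20]

MISSES = 6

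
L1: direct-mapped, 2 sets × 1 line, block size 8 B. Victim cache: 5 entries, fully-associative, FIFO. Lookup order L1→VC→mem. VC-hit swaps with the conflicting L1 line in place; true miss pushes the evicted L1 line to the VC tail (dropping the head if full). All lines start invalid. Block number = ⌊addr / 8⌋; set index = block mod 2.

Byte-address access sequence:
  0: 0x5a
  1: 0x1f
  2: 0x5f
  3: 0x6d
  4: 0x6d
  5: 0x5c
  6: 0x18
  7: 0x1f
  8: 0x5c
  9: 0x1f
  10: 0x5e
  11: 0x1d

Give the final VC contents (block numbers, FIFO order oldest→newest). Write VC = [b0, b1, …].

VC = [11, 13]

0: 0x5a (blk 11, set 1) → MISS  vc=[]
1: 0x1f (blk 3, set 1) → MISS  vc=[11]
2: 0x5f (blk 11, set 1) → VC-HIT  vc=[3]
3: 0x6d (blk 13, set 1) → MISS  vc=[3, 11]
4: 0x6d (blk 13, set 1) → L1-HIT  vc=[3, 11]
5: 0x5c (blk 11, set 1) → VC-HIT  vc=[3, 13]
6: 0x18 (blk 3, set 1) → VC-HIT  vc=[11, 13]
7: 0x1f (blk 3, set 1) → L1-HIT  vc=[11, 13]
8: 0x5c (blk 11, set 1) → VC-HIT  vc=[3, 13]
9: 0x1f (blk 3, set 1) → VC-HIT  vc=[11, 13]
10: 0x5e (blk 11, set 1) → VC-HIT  vc=[3, 13]
11: 0x1d (blk 3, set 1) → VC-HIT  vc=[11, 13]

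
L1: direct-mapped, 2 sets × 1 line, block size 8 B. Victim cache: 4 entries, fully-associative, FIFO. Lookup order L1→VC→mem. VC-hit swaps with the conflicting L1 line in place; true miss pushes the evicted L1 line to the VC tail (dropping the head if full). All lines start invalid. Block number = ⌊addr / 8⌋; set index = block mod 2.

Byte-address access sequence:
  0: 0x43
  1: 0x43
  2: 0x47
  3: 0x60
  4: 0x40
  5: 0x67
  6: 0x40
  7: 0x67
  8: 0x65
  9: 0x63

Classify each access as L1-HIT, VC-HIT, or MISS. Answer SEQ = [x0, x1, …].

#0 0x43→b8/s0 MISS; vc=[]
#1 0x43→b8/s0 L1-HIT; vc=[]
#2 0x47→b8/s0 L1-HIT; vc=[]
#3 0x60→b12/s0 MISS; vc=[8]
#4 0x40→b8/s0 VC-HIT; vc=[12]
#5 0x67→b12/s0 VC-HIT; vc=[8]
#6 0x40→b8/s0 VC-HIT; vc=[12]
#7 0x67→b12/s0 VC-HIT; vc=[8]
#8 0x65→b12/s0 L1-HIT; vc=[8]
#9 0x63→b12/s0 L1-HIT; vc=[8]

SEQ = [MISS, L1-HIT, L1-HIT, MISS, VC-HIT, VC-HIT, VC-HIT, VC-HIT, L1-HIT, L1-HIT]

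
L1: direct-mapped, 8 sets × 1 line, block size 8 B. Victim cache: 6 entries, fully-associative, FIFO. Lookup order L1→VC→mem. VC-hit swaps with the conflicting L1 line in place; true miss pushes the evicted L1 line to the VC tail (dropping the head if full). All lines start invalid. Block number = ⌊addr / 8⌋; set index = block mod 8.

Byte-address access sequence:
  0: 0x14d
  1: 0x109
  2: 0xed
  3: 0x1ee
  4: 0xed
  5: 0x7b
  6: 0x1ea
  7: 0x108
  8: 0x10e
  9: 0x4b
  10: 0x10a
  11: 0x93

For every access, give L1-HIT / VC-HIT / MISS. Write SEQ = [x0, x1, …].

#0 0x14d→b41/s1 MISS; vc=[]
#1 0x109→b33/s1 MISS; vc=[41]
#2 0xed→b29/s5 MISS; vc=[41]
#3 0x1ee→b61/s5 MISS; vc=[41,29]
#4 0xed→b29/s5 VC-HIT; vc=[41,61]
#5 0x7b→b15/s7 MISS; vc=[41,61]
#6 0x1ea→b61/s5 VC-HIT; vc=[41,29]
#7 0x108→b33/s1 L1-HIT; vc=[41,29]
#8 0x10e→b33/s1 L1-HIT; vc=[41,29]
#9 0x4b→b9/s1 MISS; vc=[41,29,33]
#10 0x10a→b33/s1 VC-HIT; vc=[41,29,9]
#11 0x93→b18/s2 MISS; vc=[41,29,9]

SEQ = [MISS, MISS, MISS, MISS, VC-HIT, MISS, VC-HIT, L1-HIT, L1-HIT, MISS, VC-HIT, MISS]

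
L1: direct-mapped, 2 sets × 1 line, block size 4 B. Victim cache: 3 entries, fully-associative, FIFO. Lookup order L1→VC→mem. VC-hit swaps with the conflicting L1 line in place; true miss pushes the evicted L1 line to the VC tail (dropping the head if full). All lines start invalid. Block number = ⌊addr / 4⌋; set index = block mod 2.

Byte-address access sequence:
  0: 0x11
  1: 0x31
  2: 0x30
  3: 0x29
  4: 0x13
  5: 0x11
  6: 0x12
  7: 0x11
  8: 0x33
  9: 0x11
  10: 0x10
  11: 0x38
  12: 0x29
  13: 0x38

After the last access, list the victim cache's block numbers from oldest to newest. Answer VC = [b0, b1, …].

VC = [10, 12, 4]

  [0] addr=0x11 blk=4 s=0: MISS | VC []
  [1] addr=0x31 blk=12 s=0: MISS | VC [4]
  [2] addr=0x30 blk=12 s=0: L1-HIT | VC [4]
  [3] addr=0x29 blk=10 s=0: MISS | VC [4, 12]
  [4] addr=0x13 blk=4 s=0: VC-HIT | VC [10, 12]
  [5] addr=0x11 blk=4 s=0: L1-HIT | VC [10, 12]
  [6] addr=0x12 blk=4 s=0: L1-HIT | VC [10, 12]
  [7] addr=0x11 blk=4 s=0: L1-HIT | VC [10, 12]
  [8] addr=0x33 blk=12 s=0: VC-HIT | VC [10, 4]
  [9] addr=0x11 blk=4 s=0: VC-HIT | VC [10, 12]
  [10] addr=0x10 blk=4 s=0: L1-HIT | VC [10, 12]
  [11] addr=0x38 blk=14 s=0: MISS | VC [10, 12, 4]
  [12] addr=0x29 blk=10 s=0: VC-HIT | VC [14, 12, 4]
  [13] addr=0x38 blk=14 s=0: VC-HIT | VC [10, 12, 4]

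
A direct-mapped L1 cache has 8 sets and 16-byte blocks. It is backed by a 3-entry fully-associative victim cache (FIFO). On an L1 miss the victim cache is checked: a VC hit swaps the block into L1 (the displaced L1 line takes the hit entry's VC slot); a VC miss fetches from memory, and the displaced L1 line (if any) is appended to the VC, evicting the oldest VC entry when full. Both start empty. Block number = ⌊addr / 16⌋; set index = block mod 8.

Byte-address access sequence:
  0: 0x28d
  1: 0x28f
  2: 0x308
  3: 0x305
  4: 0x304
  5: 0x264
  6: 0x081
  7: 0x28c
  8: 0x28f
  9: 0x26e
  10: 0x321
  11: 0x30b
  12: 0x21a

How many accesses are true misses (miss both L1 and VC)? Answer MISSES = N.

MISSES = 6

#0 0x28d→b40/s0 MISS; vc=[]
#1 0x28f→b40/s0 L1-HIT; vc=[]
#2 0x308→b48/s0 MISS; vc=[40]
#3 0x305→b48/s0 L1-HIT; vc=[40]
#4 0x304→b48/s0 L1-HIT; vc=[40]
#5 0x264→b38/s6 MISS; vc=[40]
#6 0x81→b8/s0 MISS; vc=[40,48]
#7 0x28c→b40/s0 VC-HIT; vc=[8,48]
#8 0x28f→b40/s0 L1-HIT; vc=[8,48]
#9 0x26e→b38/s6 L1-HIT; vc=[8,48]
#10 0x321→b50/s2 MISS; vc=[8,48]
#11 0x30b→b48/s0 VC-HIT; vc=[8,40]
#12 0x21a→b33/s1 MISS; vc=[8,40]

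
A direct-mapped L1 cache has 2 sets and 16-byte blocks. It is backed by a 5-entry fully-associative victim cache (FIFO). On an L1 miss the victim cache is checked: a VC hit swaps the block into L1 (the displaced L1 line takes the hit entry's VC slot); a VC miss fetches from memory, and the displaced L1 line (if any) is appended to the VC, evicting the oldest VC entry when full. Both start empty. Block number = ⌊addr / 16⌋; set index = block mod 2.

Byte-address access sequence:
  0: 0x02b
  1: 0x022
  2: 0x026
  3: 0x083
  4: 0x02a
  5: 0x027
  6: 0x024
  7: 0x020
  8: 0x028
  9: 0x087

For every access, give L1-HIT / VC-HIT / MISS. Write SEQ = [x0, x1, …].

SEQ = [MISS, L1-HIT, L1-HIT, MISS, VC-HIT, L1-HIT, L1-HIT, L1-HIT, L1-HIT, VC-HIT]

0: 0x2b (blk 2, set 0) → MISS  vc=[]
1: 0x22 (blk 2, set 0) → L1-HIT  vc=[]
2: 0x26 (blk 2, set 0) → L1-HIT  vc=[]
3: 0x83 (blk 8, set 0) → MISS  vc=[2]
4: 0x2a (blk 2, set 0) → VC-HIT  vc=[8]
5: 0x27 (blk 2, set 0) → L1-HIT  vc=[8]
6: 0x24 (blk 2, set 0) → L1-HIT  vc=[8]
7: 0x20 (blk 2, set 0) → L1-HIT  vc=[8]
8: 0x28 (blk 2, set 0) → L1-HIT  vc=[8]
9: 0x87 (blk 8, set 0) → VC-HIT  vc=[2]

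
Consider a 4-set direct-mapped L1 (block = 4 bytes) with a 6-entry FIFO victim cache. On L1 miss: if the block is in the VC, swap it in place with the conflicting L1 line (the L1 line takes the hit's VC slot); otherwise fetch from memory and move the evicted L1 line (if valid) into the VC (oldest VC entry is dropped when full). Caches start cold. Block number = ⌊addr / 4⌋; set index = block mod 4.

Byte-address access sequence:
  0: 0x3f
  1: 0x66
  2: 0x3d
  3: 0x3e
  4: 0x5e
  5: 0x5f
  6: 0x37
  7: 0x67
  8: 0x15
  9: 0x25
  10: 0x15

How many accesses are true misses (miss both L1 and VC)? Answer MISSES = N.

MISSES = 6

0: 0x3f (blk 15, set 3) → MISS  vc=[]
1: 0x66 (blk 25, set 1) → MISS  vc=[]
2: 0x3d (blk 15, set 3) → L1-HIT  vc=[]
3: 0x3e (blk 15, set 3) → L1-HIT  vc=[]
4: 0x5e (blk 23, set 3) → MISS  vc=[15]
5: 0x5f (blk 23, set 3) → L1-HIT  vc=[15]
6: 0x37 (blk 13, set 1) → MISS  vc=[15, 25]
7: 0x67 (blk 25, set 1) → VC-HIT  vc=[15, 13]
8: 0x15 (blk 5, set 1) → MISS  vc=[15, 13, 25]
9: 0x25 (blk 9, set 1) → MISS  vc=[15, 13, 25, 5]
10: 0x15 (blk 5, set 1) → VC-HIT  vc=[15, 13, 25, 9]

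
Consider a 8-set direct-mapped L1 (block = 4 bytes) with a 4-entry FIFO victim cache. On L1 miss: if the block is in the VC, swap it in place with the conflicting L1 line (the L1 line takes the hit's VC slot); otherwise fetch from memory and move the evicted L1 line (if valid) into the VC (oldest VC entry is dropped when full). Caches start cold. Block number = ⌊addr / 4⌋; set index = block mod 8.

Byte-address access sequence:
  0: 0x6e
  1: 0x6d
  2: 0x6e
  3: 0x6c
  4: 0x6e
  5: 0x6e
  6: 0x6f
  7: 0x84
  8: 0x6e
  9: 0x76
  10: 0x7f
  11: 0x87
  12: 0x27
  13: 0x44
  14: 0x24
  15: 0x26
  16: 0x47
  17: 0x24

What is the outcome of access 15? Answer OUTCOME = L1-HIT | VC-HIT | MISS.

#0 0x6e→b27/s3 MISS; vc=[]
#1 0x6d→b27/s3 L1-HIT; vc=[]
#2 0x6e→b27/s3 L1-HIT; vc=[]
#3 0x6c→b27/s3 L1-HIT; vc=[]
#4 0x6e→b27/s3 L1-HIT; vc=[]
#5 0x6e→b27/s3 L1-HIT; vc=[]
#6 0x6f→b27/s3 L1-HIT; vc=[]
#7 0x84→b33/s1 MISS; vc=[]
#8 0x6e→b27/s3 L1-HIT; vc=[]
#9 0x76→b29/s5 MISS; vc=[]
#10 0x7f→b31/s7 MISS; vc=[]
#11 0x87→b33/s1 L1-HIT; vc=[]
#12 0x27→b9/s1 MISS; vc=[33]
#13 0x44→b17/s1 MISS; vc=[33,9]
#14 0x24→b9/s1 VC-HIT; vc=[33,17]
#15 0x26→b9/s1 L1-HIT; vc=[33,17]
#16 0x47→b17/s1 VC-HIT; vc=[33,9]
#17 0x24→b9/s1 VC-HIT; vc=[33,17]

OUTCOME = L1-HIT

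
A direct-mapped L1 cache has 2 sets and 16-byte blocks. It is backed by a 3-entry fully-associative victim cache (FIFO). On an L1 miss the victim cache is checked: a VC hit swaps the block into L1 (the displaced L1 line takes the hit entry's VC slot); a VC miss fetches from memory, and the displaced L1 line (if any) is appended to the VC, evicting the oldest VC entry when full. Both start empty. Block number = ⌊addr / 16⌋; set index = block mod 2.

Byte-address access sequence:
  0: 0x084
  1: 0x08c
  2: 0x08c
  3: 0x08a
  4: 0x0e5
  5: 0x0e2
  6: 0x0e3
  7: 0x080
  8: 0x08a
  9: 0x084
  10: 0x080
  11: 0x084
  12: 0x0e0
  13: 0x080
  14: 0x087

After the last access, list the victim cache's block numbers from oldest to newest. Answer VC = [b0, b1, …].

#0 0x84→b8/s0 MISS; vc=[]
#1 0x8c→b8/s0 L1-HIT; vc=[]
#2 0x8c→b8/s0 L1-HIT; vc=[]
#3 0x8a→b8/s0 L1-HIT; vc=[]
#4 0xe5→b14/s0 MISS; vc=[8]
#5 0xe2→b14/s0 L1-HIT; vc=[8]
#6 0xe3→b14/s0 L1-HIT; vc=[8]
#7 0x80→b8/s0 VC-HIT; vc=[14]
#8 0x8a→b8/s0 L1-HIT; vc=[14]
#9 0x84→b8/s0 L1-HIT; vc=[14]
#10 0x80→b8/s0 L1-HIT; vc=[14]
#11 0x84→b8/s0 L1-HIT; vc=[14]
#12 0xe0→b14/s0 VC-HIT; vc=[8]
#13 0x80→b8/s0 VC-HIT; vc=[14]
#14 0x87→b8/s0 L1-HIT; vc=[14]

VC = [14]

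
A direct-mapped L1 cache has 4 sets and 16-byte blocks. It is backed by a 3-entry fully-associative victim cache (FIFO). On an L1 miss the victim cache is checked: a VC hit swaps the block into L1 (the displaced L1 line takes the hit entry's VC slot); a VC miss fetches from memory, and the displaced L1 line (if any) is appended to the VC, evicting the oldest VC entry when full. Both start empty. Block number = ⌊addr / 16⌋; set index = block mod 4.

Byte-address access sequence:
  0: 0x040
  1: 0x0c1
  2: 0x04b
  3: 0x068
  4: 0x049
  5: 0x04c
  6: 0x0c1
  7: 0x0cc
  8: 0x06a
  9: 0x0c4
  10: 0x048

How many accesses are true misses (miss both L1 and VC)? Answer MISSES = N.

MISSES = 3

#0 0x40→b4/s0 MISS; vc=[]
#1 0xc1→b12/s0 MISS; vc=[4]
#2 0x4b→b4/s0 VC-HIT; vc=[12]
#3 0x68→b6/s2 MISS; vc=[12]
#4 0x49→b4/s0 L1-HIT; vc=[12]
#5 0x4c→b4/s0 L1-HIT; vc=[12]
#6 0xc1→b12/s0 VC-HIT; vc=[4]
#7 0xcc→b12/s0 L1-HIT; vc=[4]
#8 0x6a→b6/s2 L1-HIT; vc=[4]
#9 0xc4→b12/s0 L1-HIT; vc=[4]
#10 0x48→b4/s0 VC-HIT; vc=[12]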